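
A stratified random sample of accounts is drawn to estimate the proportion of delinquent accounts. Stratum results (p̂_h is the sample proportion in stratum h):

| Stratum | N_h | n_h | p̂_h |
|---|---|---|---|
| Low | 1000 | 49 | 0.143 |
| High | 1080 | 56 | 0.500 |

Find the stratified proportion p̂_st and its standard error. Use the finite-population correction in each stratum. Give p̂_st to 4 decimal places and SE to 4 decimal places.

p̂_st ≈ 0.3284, SE ≈ 0.0415

N = 2080; stratum weights W_h = N_h/N.
p̂_st = Σ W_h p̂_h = (1000·0.143 + 1080·0.500)/2080 = 0.32837
V̂(p̂_st) = Σ W_h² (1 − n_h/N_h) p̂_h(1−p̂_h)/(n_h−1):
  stratum Low: (1000/2080)²·(1 − 49/1000)·0.143·0.857/48 = 0.000561215
  stratum High: (1080/2080)²·(1 − 56/1080)·0.500·0.500/55 = 0.00116192
V̂(p̂_st) = 0.00172313; SE = √V̂ = 0.0415106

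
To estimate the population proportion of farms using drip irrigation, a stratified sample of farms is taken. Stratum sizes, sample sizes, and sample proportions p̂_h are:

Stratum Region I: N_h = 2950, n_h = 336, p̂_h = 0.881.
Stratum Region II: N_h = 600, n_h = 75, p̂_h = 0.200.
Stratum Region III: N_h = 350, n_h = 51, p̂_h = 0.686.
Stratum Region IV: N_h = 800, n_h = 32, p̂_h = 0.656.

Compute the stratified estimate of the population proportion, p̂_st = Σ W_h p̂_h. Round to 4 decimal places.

N = 4700; stratum weights W_h = N_h/N.
p̂_st = Σ W_h p̂_h = (2950·0.881 + 600·0.200 + 350·0.686 + 800·0.656)/4700 = 0.74124

p̂_st ≈ 0.7412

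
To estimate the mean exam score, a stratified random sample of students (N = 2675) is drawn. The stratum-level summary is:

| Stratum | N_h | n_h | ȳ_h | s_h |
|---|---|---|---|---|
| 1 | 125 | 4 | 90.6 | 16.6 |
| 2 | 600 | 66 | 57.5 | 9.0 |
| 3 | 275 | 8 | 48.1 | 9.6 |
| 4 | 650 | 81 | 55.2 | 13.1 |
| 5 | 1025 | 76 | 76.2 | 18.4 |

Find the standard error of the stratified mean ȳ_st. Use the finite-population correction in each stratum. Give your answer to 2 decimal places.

SE(ȳ_st) ≈ 1.02

V̂(ȳ_st) = Σ W_h² (1 − n_h/N_h) s_h²/n_h, with W_h = N_h/N and N = 2675:
  stratum 1: (125/2675)²·(1 − 4/125)·16.6²/4 = 0.145614
  stratum 2: (600/2675)²·(1 − 66/600)·9.0²/66 = 0.0549523
  stratum 3: (275/2675)²·(1 − 8/275)·9.6²/8 = 0.118209
  stratum 4: (650/2675)²·(1 − 81/650)·13.1²/81 = 0.109505
  stratum 5: (1025/2675)²·(1 − 76/1025)·18.4²/76 = 0.60557
V̂(ȳ_st) = 1.03385
SE(ȳ_st) = √1.03385 = 1.01678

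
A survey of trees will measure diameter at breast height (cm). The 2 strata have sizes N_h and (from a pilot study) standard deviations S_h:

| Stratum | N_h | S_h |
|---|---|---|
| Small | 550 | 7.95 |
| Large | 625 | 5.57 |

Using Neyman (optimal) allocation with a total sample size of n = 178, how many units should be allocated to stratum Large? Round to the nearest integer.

79

Neyman allocation: n_h = n · N_h S_h / Σ N_i S_i, with n = 178.
  stratum Small: N_h·S_h = 550·7.95 = 4372.50
  stratum Large: N_h·S_h = 625·5.57 = 3481.25
Σ N_h S_h = 7853.75
n for stratum Large = 178·3481.25/7853.75 = 78.900 → 79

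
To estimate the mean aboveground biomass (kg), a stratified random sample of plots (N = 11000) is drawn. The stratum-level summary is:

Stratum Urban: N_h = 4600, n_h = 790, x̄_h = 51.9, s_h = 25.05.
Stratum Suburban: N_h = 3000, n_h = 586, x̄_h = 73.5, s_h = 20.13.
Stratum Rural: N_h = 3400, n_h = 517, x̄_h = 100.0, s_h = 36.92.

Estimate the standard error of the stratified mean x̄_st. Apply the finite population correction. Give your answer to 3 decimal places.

SE(x̄_st) ≈ 0.608

V̂(x̄_st) = Σ W_h² (1 − n_h/N_h) s_h²/n_h, with W_h = N_h/N and N = 11000:
  stratum Urban: (4600/11000)²·(1 − 790/4600)·25.05²/790 = 0.11505
  stratum Suburban: (3000/11000)²·(1 − 586/3000)·20.13²/586 = 0.0413869
  stratum Rural: (3400/11000)²·(1 − 517/3400)·36.92²/517 = 0.213585
V̂(x̄_st) = 0.370022
SE(x̄_st) = √0.370022 = 0.608294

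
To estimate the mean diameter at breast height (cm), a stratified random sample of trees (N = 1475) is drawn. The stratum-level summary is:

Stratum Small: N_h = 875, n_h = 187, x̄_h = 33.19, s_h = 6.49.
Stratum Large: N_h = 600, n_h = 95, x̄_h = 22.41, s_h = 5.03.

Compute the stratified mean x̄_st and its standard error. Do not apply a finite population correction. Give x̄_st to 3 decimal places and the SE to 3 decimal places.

x̄_st = Σ W_h x̄_h = (875·33.19 + 600·22.41)/1475 = 28.80492
V̂(x̄_st) = Σ W_h² s_h²/n_h, with W_h = N_h/N and N = 1475:
  stratum Small: (875/1475)²·6.49²/187 = 0.0792647
  stratum Large: (600/1475)²·5.03²/95 = 0.0440688
V̂(x̄_st) = 0.123333
SE(x̄_st) = √0.123333 = 0.351189

x̄_st ≈ 28.805, SE ≈ 0.351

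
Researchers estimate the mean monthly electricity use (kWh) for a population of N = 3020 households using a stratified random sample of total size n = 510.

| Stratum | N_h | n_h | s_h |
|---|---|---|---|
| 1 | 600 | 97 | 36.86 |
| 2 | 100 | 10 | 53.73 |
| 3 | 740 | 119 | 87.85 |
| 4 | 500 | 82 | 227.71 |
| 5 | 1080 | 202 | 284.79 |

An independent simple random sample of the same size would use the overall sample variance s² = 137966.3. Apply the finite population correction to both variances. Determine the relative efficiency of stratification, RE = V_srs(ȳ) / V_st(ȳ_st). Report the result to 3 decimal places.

RE ≈ 3.732

V̂(ȳ_st) = Σ W_h² (1 − n_h/N_h) s_h²/n_h, with W_h = N_h/N and N = 3020:
  stratum 1: (600/3020)²·(1 − 97/600)·36.86²/97 = 0.463494
  stratum 2: (100/3020)²·(1 − 10/100)·53.73²/10 = 0.28488
  stratum 3: (740/3020)²·(1 − 119/740)·87.85²/119 = 3.26773
  stratum 4: (500/3020)²·(1 − 82/500)·227.71²/82 = 14.4905
  stratum 5: (1080/3020)²·(1 − 202/1080)·284.79²/202 = 41.7448
V_st = 60.2514
V_srs = (1 − 510/3020)·137966.3/510 = 224.838
Relative efficiency = V_srs / V_st = 224.838/60.2514 = 3.7317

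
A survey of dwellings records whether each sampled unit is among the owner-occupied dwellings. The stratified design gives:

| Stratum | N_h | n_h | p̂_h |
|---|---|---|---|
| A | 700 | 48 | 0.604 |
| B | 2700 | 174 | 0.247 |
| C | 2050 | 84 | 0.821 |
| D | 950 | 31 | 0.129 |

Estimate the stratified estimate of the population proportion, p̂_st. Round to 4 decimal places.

p̂_st ≈ 0.4524

N = 6400; stratum weights W_h = N_h/N.
p̂_st = Σ W_h p̂_h = (700·0.604 + 2700·0.247 + 2050·0.821 + 950·0.129)/6400 = 0.45239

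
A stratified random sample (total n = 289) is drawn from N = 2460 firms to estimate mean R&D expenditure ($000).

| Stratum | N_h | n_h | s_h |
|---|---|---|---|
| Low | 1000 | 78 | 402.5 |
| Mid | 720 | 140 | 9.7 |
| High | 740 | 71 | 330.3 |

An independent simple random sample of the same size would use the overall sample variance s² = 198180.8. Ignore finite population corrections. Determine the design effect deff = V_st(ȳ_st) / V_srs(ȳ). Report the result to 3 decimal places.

V̂(ȳ_st) = Σ W_h² s_h²/n_h, with W_h = N_h/N and N = 2460:
  stratum Low: (1000/2460)²·402.5²/78 = 343.216
  stratum Mid: (720/2460)²·9.7²/140 = 0.0575719
  stratum High: (740/2460)²·330.3²/71 = 139.044
V_st = 482.317
V_srs = s²/n = 198180.8/289 = 685.747
deff = V_st / V_srs = 482.317/685.747 = 0.7033

deff ≈ 0.703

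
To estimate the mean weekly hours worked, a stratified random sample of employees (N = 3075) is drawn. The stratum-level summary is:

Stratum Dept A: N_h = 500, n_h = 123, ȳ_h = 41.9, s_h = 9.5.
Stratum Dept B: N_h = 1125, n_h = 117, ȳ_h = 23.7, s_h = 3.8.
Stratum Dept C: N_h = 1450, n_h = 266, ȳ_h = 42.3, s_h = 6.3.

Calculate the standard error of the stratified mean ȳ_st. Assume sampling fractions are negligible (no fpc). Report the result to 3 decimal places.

SE(ȳ_st) ≈ 0.263

V̂(ȳ_st) = Σ W_h² s_h²/n_h, with W_h = N_h/N and N = 3075:
  stratum Dept A: (500/3075)²·9.5²/123 = 0.0193996
  stratum Dept B: (1125/3075)²·3.8²/117 = 0.0165195
  stratum Dept C: (1450/3075)²·6.3²/266 = 0.0331776
V̂(ȳ_st) = 0.0690967
SE(ȳ_st) = √0.0690967 = 0.262862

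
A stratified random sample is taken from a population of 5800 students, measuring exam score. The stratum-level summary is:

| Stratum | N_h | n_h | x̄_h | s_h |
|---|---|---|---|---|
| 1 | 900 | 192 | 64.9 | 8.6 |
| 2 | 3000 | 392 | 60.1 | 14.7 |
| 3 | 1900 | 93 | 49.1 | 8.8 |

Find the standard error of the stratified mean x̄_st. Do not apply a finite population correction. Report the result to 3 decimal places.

V̂(x̄_st) = Σ W_h² s_h²/n_h, with W_h = N_h/N and N = 5800:
  stratum 1: (900/5800)²·8.6²/192 = 0.00927523
  stratum 2: (3000/5800)²·14.7²/392 = 0.147481
  stratum 3: (1900/5800)²·8.8²/93 = 0.089358
V̂(x̄_st) = 0.246114
SE(x̄_st) = √0.246114 = 0.496099

SE(x̄_st) ≈ 0.496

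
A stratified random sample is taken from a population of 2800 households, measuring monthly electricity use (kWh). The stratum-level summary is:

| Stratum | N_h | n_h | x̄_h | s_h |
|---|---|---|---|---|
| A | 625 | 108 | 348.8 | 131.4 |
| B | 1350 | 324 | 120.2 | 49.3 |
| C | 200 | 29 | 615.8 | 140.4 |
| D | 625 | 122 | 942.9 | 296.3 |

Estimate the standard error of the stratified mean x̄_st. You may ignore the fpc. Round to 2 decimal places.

V̂(x̄_st) = Σ W_h² s_h²/n_h, with W_h = N_h/N and N = 2800:
  stratum A: (625/2800)²·131.4²/108 = 7.96546
  stratum B: (1350/2800)²·49.3²/324 = 1.74381
  stratum C: (200/2800)²·140.4²/29 = 3.46801
  stratum D: (625/2800)²·296.3²/122 = 35.8548
V̂(x̄_st) = 49.0321
SE(x̄_st) = √49.0321 = 7.00229

SE(x̄_st) ≈ 7.00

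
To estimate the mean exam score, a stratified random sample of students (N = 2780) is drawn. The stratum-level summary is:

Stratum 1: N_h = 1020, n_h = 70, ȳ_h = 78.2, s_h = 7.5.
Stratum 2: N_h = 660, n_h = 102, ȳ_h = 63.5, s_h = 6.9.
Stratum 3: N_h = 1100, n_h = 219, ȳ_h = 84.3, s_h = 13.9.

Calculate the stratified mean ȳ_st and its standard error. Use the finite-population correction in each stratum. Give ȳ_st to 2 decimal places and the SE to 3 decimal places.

ȳ_st ≈ 77.12, SE ≈ 0.483

ȳ_st = Σ W_h ȳ_h = (1020·78.2 + 660·63.5 + 1100·84.3)/2780 = 77.12374
V̂(ȳ_st) = Σ W_h² (1 − n_h/N_h) s_h²/n_h, with W_h = N_h/N and N = 2780:
  stratum 1: (1020/2780)²·(1 − 70/1020)·7.5²/70 = 0.100753
  stratum 2: (660/2780)²·(1 − 102/660)·6.9²/102 = 0.0222427
  stratum 3: (1100/2780)²·(1 − 219/1100)·13.9²/219 = 0.110628
V̂(ȳ_st) = 0.233624
SE(ȳ_st) = √0.233624 = 0.483346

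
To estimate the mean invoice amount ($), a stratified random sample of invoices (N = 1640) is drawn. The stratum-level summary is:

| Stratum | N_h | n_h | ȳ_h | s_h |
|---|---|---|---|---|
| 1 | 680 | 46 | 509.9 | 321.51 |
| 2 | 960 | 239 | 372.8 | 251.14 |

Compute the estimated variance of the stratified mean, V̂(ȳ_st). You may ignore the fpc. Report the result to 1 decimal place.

V̂(ȳ_st) ≈ 476.8

V̂(ȳ_st) = Σ W_h² s_h²/n_h, with W_h = N_h/N and N = 1640:
  stratum 1: (680/1640)²·321.51²/46 = 386.333
  stratum 2: (960/1640)²·251.14²/239 = 90.425
V̂(ȳ_st) = 476.758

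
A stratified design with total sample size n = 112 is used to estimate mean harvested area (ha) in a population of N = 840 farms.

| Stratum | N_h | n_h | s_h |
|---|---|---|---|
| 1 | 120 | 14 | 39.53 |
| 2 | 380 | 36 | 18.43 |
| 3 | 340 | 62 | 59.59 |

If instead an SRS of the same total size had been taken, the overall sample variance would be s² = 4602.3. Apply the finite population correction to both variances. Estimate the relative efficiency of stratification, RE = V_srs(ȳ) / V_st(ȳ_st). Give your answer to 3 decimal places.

RE ≈ 3.115

V̂(ȳ_st) = Σ W_h² (1 − n_h/N_h) s_h²/n_h, with W_h = N_h/N and N = 840:
  stratum 1: (120/840)²·(1 − 14/120)·39.53²/14 = 2.01212
  stratum 2: (380/840)²·(1 − 36/380)·18.43²/36 = 1.74796
  stratum 3: (340/840)²·(1 − 62/340)·59.59²/62 = 7.67221
V_st = 11.4323
V_srs = (1 − 112/840)·4602.3/112 = 35.613
Relative efficiency = V_srs / V_st = 35.613/11.4323 = 3.1151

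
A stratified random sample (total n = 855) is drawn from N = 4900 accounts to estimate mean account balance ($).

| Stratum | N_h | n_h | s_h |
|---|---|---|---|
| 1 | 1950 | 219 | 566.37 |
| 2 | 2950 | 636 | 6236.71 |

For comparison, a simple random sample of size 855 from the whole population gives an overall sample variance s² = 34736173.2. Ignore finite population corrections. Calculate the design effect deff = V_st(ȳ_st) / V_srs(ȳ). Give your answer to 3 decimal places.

V̂(ȳ_st) = Σ W_h² s_h²/n_h, with W_h = N_h/N and N = 4900:
  stratum 1: (1950/4900)²·566.37²/219 = 231.971
  stratum 2: (2950/4900)²·6236.71²/636 = 22166.9
V_st = 22398.9
V_srs = s²/n = 34736173.2/855 = 40627.1
deff = V_st / V_srs = 22398.9/40627.1 = 0.5513

deff ≈ 0.551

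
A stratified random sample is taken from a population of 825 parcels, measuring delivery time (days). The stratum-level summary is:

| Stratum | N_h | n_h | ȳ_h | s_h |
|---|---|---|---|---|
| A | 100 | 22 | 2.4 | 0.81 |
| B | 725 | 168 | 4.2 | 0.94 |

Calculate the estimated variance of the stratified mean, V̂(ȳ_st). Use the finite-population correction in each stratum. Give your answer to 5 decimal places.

V̂(ȳ_st) = Σ W_h² (1 − n_h/N_h) s_h²/n_h, with W_h = N_h/N and N = 825:
  stratum A: (100/825)²·(1 − 22/100)·0.81²/22 = 0.00034177
  stratum B: (725/825)²·(1 − 168/725)·0.94²/168 = 0.00312055
V̂(ȳ_st) = 0.00346232

V̂(ȳ_st) ≈ 0.00346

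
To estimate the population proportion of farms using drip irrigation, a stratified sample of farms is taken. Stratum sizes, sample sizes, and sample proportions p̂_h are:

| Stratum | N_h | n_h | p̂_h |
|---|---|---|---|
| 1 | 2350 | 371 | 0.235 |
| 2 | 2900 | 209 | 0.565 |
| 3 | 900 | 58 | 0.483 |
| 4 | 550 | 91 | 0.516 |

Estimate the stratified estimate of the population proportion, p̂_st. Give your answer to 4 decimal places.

p̂_st ≈ 0.4342

N = 6700; stratum weights W_h = N_h/N.
p̂_st = Σ W_h p̂_h = (2350·0.235 + 2900·0.565 + 900·0.483 + 550·0.516)/6700 = 0.43422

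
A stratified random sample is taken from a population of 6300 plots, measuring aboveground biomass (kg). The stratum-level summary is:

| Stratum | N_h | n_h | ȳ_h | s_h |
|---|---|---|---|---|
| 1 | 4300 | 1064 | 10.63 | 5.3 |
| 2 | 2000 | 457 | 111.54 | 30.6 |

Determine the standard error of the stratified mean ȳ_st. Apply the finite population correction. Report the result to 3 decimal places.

V̂(ȳ_st) = Σ W_h² (1 − n_h/N_h) s_h²/n_h, with W_h = N_h/N and N = 6300:
  stratum 1: (4300/6300)²·(1 − 1064/4300)·5.3²/1064 = 0.00925563
  stratum 2: (2000/6300)²·(1 − 457/2000)·30.6²/457 = 0.159309
V̂(ȳ_st) = 0.168565
SE(ȳ_st) = √0.168565 = 0.410567

SE(ȳ_st) ≈ 0.411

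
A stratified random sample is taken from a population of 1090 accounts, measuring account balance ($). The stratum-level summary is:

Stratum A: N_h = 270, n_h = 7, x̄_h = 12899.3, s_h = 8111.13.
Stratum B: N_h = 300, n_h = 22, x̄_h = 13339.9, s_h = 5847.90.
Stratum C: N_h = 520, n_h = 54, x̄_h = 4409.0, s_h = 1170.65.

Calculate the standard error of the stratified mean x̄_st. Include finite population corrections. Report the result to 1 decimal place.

SE(x̄_st) ≈ 822.2

V̂(x̄_st) = Σ W_h² (1 − n_h/N_h) s_h²/n_h, with W_h = N_h/N and N = 1090:
  stratum A: (270/1090)²·(1 − 7/270)·8111.13²/7 = 561735
  stratum B: (300/1090)²·(1 − 22/300)·5847.90²/22 = 109116
  stratum C: (520/1090)²·(1 − 54/520)·1170.65²/54 = 5176.03
V̂(x̄_st) = 676027
SE(x̄_st) = √676027 = 822.209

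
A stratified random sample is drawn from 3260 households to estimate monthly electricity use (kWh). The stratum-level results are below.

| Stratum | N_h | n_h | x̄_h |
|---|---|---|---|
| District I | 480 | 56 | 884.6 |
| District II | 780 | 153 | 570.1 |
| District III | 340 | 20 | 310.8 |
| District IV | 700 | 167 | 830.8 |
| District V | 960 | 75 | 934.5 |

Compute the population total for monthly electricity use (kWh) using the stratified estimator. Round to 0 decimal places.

τ̂_st ≈ 2453638

τ̂_st = Σ N_h x̄_h = 480·884.6 + 780·570.1 + 340·310.8 + 700·830.8 + 960·934.5 = 2453638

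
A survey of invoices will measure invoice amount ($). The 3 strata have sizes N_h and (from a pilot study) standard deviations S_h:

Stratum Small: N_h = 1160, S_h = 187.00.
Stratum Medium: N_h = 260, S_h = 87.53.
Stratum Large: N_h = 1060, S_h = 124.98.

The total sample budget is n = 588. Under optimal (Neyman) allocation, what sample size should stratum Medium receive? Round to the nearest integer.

Neyman allocation: n_h = n · N_h S_h / Σ N_i S_i, with n = 588.
  stratum Small: N_h·S_h = 1160·187.00 = 216920.00
  stratum Medium: N_h·S_h = 260·87.53 = 22757.80
  stratum Large: N_h·S_h = 1060·124.98 = 132478.80
Σ N_h S_h = 372156.60
n for stratum Medium = 588·22757.80/372156.60 = 35.957 → 36

36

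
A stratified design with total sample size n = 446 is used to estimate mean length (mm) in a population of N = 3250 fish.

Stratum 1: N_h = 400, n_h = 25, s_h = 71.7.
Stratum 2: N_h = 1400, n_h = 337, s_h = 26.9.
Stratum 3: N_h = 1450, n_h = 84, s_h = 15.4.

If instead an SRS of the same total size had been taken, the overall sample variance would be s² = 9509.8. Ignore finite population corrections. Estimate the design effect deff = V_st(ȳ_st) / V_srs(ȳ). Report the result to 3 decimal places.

deff ≈ 0.191

V̂(ȳ_st) = Σ W_h² s_h²/n_h, with W_h = N_h/N and N = 3250:
  stratum 1: (400/3250)²·71.7²/25 = 3.11495
  stratum 2: (1400/3250)²·26.9²/337 = 0.398441
  stratum 3: (1450/3250)²·15.4²/84 = 0.561994
V_st = 4.07539
V_srs = s²/n = 9509.8/446 = 21.3224
deff = V_st / V_srs = 4.07539/21.3224 = 0.1911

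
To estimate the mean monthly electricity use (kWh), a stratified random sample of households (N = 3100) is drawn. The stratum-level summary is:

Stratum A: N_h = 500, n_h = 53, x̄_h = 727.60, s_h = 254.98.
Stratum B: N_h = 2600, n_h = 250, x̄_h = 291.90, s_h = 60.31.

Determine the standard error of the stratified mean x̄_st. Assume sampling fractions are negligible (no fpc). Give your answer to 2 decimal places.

SE(x̄_st) ≈ 6.49

V̂(x̄_st) = Σ W_h² s_h²/n_h, with W_h = N_h/N and N = 3100:
  stratum A: (500/3100)²·254.98²/53 = 31.9119
  stratum B: (2600/3100)²·60.31²/250 = 10.2344
V̂(x̄_st) = 42.1463
SE(x̄_st) = √42.1463 = 6.49202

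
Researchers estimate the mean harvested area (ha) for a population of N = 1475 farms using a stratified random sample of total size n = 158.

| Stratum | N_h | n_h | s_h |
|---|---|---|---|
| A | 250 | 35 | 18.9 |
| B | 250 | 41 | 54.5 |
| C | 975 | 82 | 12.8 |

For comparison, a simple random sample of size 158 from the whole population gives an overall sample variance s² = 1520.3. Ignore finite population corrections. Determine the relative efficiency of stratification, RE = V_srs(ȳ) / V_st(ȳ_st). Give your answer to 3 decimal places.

RE ≈ 2.963

V̂(ȳ_st) = Σ W_h² s_h²/n_h, with W_h = N_h/N and N = 1475:
  stratum A: (250/1475)²·18.9²/35 = 0.293192
  stratum B: (250/1475)²·54.5²/41 = 2.08116
  stratum C: (975/1475)²·12.8²/82 = 0.873034
V_st = 3.24738
V_srs = s²/n = 1520.3/158 = 9.62215
Relative efficiency = V_srs / V_st = 9.62215/3.24738 = 2.9630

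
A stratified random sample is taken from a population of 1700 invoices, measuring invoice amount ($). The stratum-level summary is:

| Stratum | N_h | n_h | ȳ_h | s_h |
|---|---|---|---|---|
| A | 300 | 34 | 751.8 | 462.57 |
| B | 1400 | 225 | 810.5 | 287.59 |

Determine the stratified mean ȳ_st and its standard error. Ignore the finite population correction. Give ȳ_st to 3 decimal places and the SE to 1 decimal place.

ȳ_st = Σ W_h ȳ_h = (300·751.8 + 1400·810.5)/1700 = 800.14118
V̂(ȳ_st) = Σ W_h² s_h²/n_h, with W_h = N_h/N and N = 1700:
  stratum A: (300/1700)²·462.57²/34 = 195.984
  stratum B: (1400/1700)²·287.59²/225 = 249.301
V̂(ȳ_st) = 445.285
SE(ȳ_st) = √445.285 = 21.1018

ȳ_st ≈ 800.141, SE ≈ 21.1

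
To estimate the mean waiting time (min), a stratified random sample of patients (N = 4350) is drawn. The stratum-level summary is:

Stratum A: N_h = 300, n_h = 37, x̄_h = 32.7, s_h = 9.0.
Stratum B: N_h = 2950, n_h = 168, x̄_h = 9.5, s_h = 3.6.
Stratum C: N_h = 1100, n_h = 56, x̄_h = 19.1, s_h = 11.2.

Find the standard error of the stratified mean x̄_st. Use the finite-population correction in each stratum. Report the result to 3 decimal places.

SE(x̄_st) ≈ 0.423

V̂(x̄_st) = Σ W_h² (1 − n_h/N_h) s_h²/n_h, with W_h = N_h/N and N = 4350:
  stratum A: (300/4350)²·(1 − 37/300)·9.0²/37 = 0.00912813
  stratum B: (2950/4350)²·(1 − 168/2950)·3.6²/168 = 0.0334577
  stratum C: (1100/4350)²·(1 − 56/1100)·11.2²/56 = 0.135945
V̂(x̄_st) = 0.178531
SE(x̄_st) = √0.178531 = 0.422529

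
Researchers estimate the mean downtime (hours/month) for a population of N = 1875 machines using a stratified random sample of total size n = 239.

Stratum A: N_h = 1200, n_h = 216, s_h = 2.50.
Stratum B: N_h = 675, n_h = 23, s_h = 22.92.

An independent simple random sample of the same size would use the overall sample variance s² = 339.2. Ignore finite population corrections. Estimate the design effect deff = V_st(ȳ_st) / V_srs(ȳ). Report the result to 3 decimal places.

V̂(ȳ_st) = Σ W_h² s_h²/n_h, with W_h = N_h/N and N = 1875:
  stratum A: (1200/1875)²·2.50²/216 = 0.0118519
  stratum B: (675/1875)²·22.92²/23 = 2.9601
V_st = 2.97195
V_srs = s²/n = 339.2/239 = 1.41925
deff = V_st / V_srs = 2.97195/1.41925 = 2.0940

deff ≈ 2.094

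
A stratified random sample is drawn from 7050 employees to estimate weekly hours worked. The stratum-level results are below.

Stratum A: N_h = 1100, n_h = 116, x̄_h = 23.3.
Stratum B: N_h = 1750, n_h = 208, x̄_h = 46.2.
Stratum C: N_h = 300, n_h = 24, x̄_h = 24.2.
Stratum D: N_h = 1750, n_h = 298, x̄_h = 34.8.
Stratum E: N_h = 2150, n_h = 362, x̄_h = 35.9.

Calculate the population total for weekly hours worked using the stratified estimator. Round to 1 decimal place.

τ̂_st ≈ 251825.0

τ̂_st = Σ N_h x̄_h = 1100·23.3 + 1750·46.2 + 300·24.2 + 1750·34.8 + 2150·35.9 = 251825.0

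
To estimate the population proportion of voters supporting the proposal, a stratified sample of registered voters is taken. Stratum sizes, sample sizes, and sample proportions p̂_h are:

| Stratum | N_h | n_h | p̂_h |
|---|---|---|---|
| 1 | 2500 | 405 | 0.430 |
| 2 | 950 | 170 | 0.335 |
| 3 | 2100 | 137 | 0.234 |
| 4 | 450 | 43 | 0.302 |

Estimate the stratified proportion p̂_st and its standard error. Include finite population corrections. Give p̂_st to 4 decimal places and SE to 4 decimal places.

p̂_st ≈ 0.3368, SE ≈ 0.0171

N = 6000; stratum weights W_h = N_h/N.
p̂_st = Σ W_h p̂_h = (2500·0.430 + 950·0.335 + 2100·0.234 + 450·0.302)/6000 = 0.33676
V̂(p̂_st) = Σ W_h² (1 − n_h/N_h) p̂_h(1−p̂_h)/(n_h−1):
  stratum 1: (2500/6000)²·(1 − 405/2500)·0.430·0.570/404 = 8.8264e-05
  stratum 2: (950/6000)²·(1 − 170/950)·0.335·0.665/169 = 2.71329e-05
  stratum 3: (2100/6000)²·(1 − 137/2100)·0.234·0.766/136 = 0.000150919
  stratum 4: (450/6000)²·(1 − 43/450)·0.302·0.698/42 = 2.55339e-05
V̂(p̂_st) = 0.000291849; SE = √V̂ = 0.0170836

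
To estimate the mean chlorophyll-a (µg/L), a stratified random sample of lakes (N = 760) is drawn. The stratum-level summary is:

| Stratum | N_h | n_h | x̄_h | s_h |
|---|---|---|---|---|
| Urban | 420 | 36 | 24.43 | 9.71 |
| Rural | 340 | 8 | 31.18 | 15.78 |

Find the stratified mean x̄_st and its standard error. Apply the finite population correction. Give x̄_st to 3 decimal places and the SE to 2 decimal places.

x̄_st = Σ W_h x̄_h = (420·24.43 + 340·31.18)/760 = 27.44974
V̂(x̄_st) = Σ W_h² (1 − n_h/N_h) s_h²/n_h, with W_h = N_h/N and N = 760:
  stratum Urban: (420/760)²·(1 − 36/420)·9.71²/36 = 0.731289
  stratum Rural: (340/760)²·(1 − 8/340)·15.78²/8 = 6.08294
V̂(x̄_st) = 6.81423
SE(x̄_st) = √6.81423 = 2.61041

x̄_st ≈ 27.450, SE ≈ 2.61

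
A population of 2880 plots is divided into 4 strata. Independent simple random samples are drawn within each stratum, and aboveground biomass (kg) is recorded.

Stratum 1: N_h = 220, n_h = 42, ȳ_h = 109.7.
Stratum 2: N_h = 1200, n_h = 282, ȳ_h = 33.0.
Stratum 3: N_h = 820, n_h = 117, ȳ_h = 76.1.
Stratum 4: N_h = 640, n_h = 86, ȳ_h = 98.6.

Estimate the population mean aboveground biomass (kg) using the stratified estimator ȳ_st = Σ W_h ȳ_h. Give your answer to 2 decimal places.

N = Σ N_h = 2880. Stratum weights W_h = N_h/N.
ȳ_st = (220·109.7 + 1200·33.0 + 820·76.1 + 640·98.6) / 2880 = 65.7083

ȳ_st ≈ 65.71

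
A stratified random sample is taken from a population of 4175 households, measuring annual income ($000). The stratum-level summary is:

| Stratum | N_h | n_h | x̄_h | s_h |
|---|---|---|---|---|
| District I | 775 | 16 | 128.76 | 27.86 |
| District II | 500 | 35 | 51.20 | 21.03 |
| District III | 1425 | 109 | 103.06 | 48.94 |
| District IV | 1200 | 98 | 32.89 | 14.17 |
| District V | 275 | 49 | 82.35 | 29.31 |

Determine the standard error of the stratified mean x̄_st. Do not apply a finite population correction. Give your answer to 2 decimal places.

V̂(x̄_st) = Σ W_h² s_h²/n_h, with W_h = N_h/N and N = 4175:
  stratum District I: (775/4175)²·27.86²/16 = 1.6716
  stratum District II: (500/4175)²·21.03²/35 = 0.181233
  stratum District III: (1425/4175)²·48.94²/109 = 2.55987
  stratum District IV: (1200/4175)²·14.17²/98 = 0.169263
  stratum District V: (275/4175)²·29.31²/49 = 0.0760655
V̂(x̄_st) = 4.65804
SE(x̄_st) = √4.65804 = 2.15825

SE(x̄_st) ≈ 2.16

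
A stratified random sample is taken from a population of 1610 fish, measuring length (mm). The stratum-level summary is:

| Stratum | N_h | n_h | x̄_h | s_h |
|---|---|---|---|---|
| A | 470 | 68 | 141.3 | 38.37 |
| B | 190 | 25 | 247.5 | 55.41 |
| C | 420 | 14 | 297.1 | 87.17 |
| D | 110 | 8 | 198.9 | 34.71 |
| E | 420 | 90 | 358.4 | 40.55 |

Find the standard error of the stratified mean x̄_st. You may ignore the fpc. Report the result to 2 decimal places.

SE(x̄_st) ≈ 6.51

V̂(x̄_st) = Σ W_h² s_h²/n_h, with W_h = N_h/N and N = 1610:
  stratum A: (470/1610)²·38.37²/68 = 1.84509
  stratum B: (190/1610)²·55.41²/25 = 1.71038
  stratum C: (420/1610)²·87.17²/14 = 36.9363
  stratum D: (110/1610)²·34.71²/8 = 0.702996
  stratum E: (420/1610)²·40.55²/90 = 1.24333
V̂(x̄_st) = 42.4381
SE(x̄_st) = √42.4381 = 6.51445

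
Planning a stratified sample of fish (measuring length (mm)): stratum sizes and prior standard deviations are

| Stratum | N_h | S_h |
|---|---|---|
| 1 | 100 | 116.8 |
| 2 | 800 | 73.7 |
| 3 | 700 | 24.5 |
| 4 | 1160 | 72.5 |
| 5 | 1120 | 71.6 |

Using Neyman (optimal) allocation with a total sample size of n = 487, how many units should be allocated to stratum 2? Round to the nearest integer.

Neyman allocation: n_h = n · N_h S_h / Σ N_i S_i, with n = 487.
  stratum 1: N_h·S_h = 100·116.8 = 11680.00
  stratum 2: N_h·S_h = 800·73.7 = 58960.00
  stratum 3: N_h·S_h = 700·24.5 = 17150.00
  stratum 4: N_h·S_h = 1160·72.5 = 84100.00
  stratum 5: N_h·S_h = 1120·71.6 = 80192.00
Σ N_h S_h = 252082.00
n for stratum 2 = 487·58960.00/252082.00 = 113.905 → 114

114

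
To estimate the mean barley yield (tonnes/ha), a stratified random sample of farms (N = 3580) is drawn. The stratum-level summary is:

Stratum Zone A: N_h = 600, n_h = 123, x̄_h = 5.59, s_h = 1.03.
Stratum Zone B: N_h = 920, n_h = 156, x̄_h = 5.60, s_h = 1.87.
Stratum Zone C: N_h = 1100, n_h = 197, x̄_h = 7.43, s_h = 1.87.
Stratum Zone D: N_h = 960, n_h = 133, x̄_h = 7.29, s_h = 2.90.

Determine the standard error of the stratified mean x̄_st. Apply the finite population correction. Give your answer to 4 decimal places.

SE(x̄_st) ≈ 0.0819

V̂(x̄_st) = Σ W_h² (1 − n_h/N_h) s_h²/n_h, with W_h = N_h/N and N = 3580:
  stratum Zone A: (600/3580)²·(1 − 123/600)·1.03²/123 = 0.000192607
  stratum Zone B: (920/3580)²·(1 − 156/920)·1.87²/156 = 0.00122934
  stratum Zone C: (1100/3580)²·(1 − 197/1100)·1.87²/197 = 0.00137572
  stratum Zone D: (960/3580)²·(1 − 133/960)·2.90²/133 = 0.00391701
V̂(x̄_st) = 0.00671469
SE(x̄_st) = √0.00671469 = 0.0819432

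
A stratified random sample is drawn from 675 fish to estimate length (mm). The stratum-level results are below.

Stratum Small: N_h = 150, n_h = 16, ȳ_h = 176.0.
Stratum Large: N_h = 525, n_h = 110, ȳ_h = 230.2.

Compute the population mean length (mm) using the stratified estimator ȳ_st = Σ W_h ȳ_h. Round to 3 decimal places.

N = Σ N_h = 675. Stratum weights W_h = N_h/N.
ȳ_st = (150·176.0 + 525·230.2) / 675 = 218.15556

ȳ_st ≈ 218.156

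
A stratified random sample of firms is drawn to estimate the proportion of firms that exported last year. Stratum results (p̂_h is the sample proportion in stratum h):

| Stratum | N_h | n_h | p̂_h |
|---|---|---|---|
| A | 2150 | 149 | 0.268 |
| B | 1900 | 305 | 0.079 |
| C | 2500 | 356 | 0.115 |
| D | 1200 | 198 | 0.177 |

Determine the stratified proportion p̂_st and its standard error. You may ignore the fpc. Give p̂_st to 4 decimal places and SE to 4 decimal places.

p̂_st ≈ 0.1582, SE ≈ 0.0128

N = 7750; stratum weights W_h = N_h/N.
p̂_st = Σ W_h p̂_h = (2150·0.268 + 1900·0.079 + 2500·0.115 + 1200·0.177)/7750 = 0.15822
V̂(p̂_st) = Σ W_h² p̂_h(1−p̂_h)/(n_h−1):
  stratum A: (2150/7750)²·0.268·0.732/148 = 0.000102014
  stratum B: (1900/7750)²·0.079·0.921/304 = 1.43852e-05
  stratum C: (2500/7750)²·0.115·0.885/355 = 2.98325e-05
  stratum D: (1200/7750)²·0.177·0.823/197 = 1.77283e-05
V̂(p̂_st) = 0.000163959; SE = √V̂ = 0.0128047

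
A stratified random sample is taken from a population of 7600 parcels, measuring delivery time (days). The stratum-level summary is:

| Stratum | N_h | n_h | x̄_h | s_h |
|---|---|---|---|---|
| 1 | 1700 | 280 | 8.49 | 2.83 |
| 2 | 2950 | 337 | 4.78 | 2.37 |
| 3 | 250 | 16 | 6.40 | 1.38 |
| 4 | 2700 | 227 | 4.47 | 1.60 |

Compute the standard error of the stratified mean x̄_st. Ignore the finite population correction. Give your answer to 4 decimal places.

V̂(x̄_st) = Σ W_h² s_h²/n_h, with W_h = N_h/N and N = 7600:
  stratum 1: (1700/7600)²·2.83²/280 = 0.00143115
  stratum 2: (2950/7600)²·2.37²/337 = 0.00251121
  stratum 3: (250/7600)²·1.38²/16 = 0.000128793
  stratum 4: (2700/7600)²·1.60²/227 = 0.00142336
V̂(x̄_st) = 0.00549452
SE(x̄_st) = √0.00549452 = 0.074125

SE(x̄_st) ≈ 0.0741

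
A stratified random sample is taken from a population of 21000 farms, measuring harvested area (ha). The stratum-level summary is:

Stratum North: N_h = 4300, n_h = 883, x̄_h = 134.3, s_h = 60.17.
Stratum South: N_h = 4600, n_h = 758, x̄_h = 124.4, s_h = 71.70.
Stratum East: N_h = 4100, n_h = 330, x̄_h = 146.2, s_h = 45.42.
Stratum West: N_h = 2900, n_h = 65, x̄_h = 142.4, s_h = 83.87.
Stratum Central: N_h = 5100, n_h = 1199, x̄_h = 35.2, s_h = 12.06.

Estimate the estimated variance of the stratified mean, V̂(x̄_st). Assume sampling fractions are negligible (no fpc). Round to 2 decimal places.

V̂(x̄_st) = Σ W_h² s_h²/n_h, with W_h = N_h/N and N = 21000:
  stratum North: (4300/21000)²·60.17²/883 = 0.171909
  stratum South: (4600/21000)²·71.70²/758 = 0.325421
  stratum East: (4100/21000)²·45.42²/330 = 0.238292
  stratum West: (2900/21000)²·83.87²/65 = 2.06375
  stratum Central: (5100/21000)²·12.06²/1199 = 0.00715447
V̂(x̄_st) = 2.80653

V̂(x̄_st) ≈ 2.81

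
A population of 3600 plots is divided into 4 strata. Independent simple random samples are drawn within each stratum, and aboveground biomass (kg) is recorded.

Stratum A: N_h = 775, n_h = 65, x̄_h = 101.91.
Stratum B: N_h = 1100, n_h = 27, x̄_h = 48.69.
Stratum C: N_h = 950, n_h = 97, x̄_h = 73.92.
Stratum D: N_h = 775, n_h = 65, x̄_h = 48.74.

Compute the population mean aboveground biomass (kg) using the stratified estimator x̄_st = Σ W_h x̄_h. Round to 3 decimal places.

x̄_st ≈ 66.816

N = Σ N_h = 3600. Stratum weights W_h = N_h/N.
x̄_st = (775·101.91 + 1100·48.69 + 950·73.92 + 775·48.74) / 3600 = 66.81576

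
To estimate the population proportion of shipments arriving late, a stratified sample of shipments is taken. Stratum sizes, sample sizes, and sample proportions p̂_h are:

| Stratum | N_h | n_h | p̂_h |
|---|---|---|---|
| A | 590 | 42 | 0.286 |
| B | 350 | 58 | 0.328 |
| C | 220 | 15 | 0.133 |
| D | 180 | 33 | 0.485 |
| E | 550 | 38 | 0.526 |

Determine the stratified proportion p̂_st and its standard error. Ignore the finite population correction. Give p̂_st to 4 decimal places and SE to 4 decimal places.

p̂_st ≈ 0.3648, SE ≈ 0.0370

N = 1890; stratum weights W_h = N_h/N.
p̂_st = Σ W_h p̂_h = (590·0.286 + 350·0.328 + 220·0.133 + 180·0.485 + 550·0.526)/1890 = 0.36476
V̂(p̂_st) = Σ W_h² p̂_h(1−p̂_h)/(n_h−1):
  stratum A: (590/1890)²·0.286·0.714/41 = 0.000485356
  stratum B: (350/1890)²·0.328·0.672/57 = 0.000132611
  stratum C: (220/1890)²·0.133·0.867/14 = 0.0001116
  stratum D: (180/1890)²·0.485·0.515/32 = 7.07979e-05
  stratum E: (550/1890)²·0.526·0.474/37 = 0.000570643
V̂(p̂_st) = 0.00137101; SE = √V̂ = 0.0370271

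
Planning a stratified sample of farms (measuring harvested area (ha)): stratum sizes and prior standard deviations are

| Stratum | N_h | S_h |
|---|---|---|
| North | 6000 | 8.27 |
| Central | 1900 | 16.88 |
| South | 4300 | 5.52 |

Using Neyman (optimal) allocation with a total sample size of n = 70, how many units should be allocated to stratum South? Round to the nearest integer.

16

Neyman allocation: n_h = n · N_h S_h / Σ N_i S_i, with n = 70.
  stratum North: N_h·S_h = 6000·8.27 = 49620.00
  stratum Central: N_h·S_h = 1900·16.88 = 32072.00
  stratum South: N_h·S_h = 4300·5.52 = 23736.00
Σ N_h S_h = 105428.00
n for stratum South = 70·23736.00/105428.00 = 15.760 → 16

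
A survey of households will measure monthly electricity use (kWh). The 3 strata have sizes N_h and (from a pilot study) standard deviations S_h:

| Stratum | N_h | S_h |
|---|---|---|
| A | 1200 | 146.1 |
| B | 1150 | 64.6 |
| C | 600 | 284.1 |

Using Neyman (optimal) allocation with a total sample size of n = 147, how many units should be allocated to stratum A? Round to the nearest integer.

61

Neyman allocation: n_h = n · N_h S_h / Σ N_i S_i, with n = 147.
  stratum A: N_h·S_h = 1200·146.1 = 175320.00
  stratum B: N_h·S_h = 1150·64.6 = 74290.00
  stratum C: N_h·S_h = 600·284.1 = 170460.00
Σ N_h S_h = 420070.00
n for stratum A = 147·175320.00/420070.00 = 61.352 → 61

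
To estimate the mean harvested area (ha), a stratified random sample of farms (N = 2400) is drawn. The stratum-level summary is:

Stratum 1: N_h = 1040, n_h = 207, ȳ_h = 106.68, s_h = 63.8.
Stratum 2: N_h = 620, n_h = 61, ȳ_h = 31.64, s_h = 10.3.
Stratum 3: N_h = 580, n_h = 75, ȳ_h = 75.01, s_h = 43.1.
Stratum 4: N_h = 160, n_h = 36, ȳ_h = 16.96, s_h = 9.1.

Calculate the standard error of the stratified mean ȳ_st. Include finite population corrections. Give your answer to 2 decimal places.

SE(ȳ_st) ≈ 2.08

V̂(ȳ_st) = Σ W_h² (1 − n_h/N_h) s_h²/n_h, with W_h = N_h/N and N = 2400:
  stratum 1: (1040/2400)²·(1 − 207/1040)·63.8²/207 = 2.95751
  stratum 2: (620/2400)²·(1 − 61/620)·10.3²/61 = 0.104647
  stratum 3: (580/2400)²·(1 − 75/580)·43.1²/75 = 1.25948
  stratum 4: (160/2400)²·(1 − 36/160)·9.1²/36 = 0.00792318
V̂(ȳ_st) = 4.32956
SE(ȳ_st) = √4.32956 = 2.08076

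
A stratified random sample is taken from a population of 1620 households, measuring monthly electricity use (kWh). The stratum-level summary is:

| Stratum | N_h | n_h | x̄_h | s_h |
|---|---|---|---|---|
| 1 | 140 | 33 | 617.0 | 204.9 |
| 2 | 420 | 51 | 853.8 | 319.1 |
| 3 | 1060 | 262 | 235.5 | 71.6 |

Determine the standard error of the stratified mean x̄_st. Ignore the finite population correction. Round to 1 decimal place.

V̂(x̄_st) = Σ W_h² s_h²/n_h, with W_h = N_h/N and N = 1620:
  stratum 1: (140/1620)²·204.9²/33 = 9.50158
  stratum 2: (420/1620)²·319.1²/51 = 134.2
  stratum 3: (1060/1620)²·71.6²/262 = 8.37735
V̂(x̄_st) = 152.079
SE(x̄_st) = √152.079 = 12.332

SE(x̄_st) ≈ 12.3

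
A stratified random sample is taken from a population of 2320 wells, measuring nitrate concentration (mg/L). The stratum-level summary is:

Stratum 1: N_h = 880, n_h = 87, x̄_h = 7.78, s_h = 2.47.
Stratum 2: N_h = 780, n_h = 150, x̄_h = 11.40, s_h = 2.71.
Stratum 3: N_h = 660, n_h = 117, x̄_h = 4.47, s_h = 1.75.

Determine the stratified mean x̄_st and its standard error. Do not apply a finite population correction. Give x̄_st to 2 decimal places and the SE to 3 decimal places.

x̄_st ≈ 8.06, SE ≈ 0.133

x̄_st = Σ W_h x̄_h = (880·7.78 + 780·11.40 + 660·4.47)/2320 = 8.05543
V̂(x̄_st) = Σ W_h² s_h²/n_h, with W_h = N_h/N and N = 2320:
  stratum 1: (880/2320)²·2.47²/87 = 0.0100894
  stratum 2: (780/2320)²·2.71²/150 = 0.00553427
  stratum 3: (660/2320)²·1.75²/117 = 0.00211837
V̂(x̄_st) = 0.017742
SE(x̄_st) = √0.017742 = 0.133199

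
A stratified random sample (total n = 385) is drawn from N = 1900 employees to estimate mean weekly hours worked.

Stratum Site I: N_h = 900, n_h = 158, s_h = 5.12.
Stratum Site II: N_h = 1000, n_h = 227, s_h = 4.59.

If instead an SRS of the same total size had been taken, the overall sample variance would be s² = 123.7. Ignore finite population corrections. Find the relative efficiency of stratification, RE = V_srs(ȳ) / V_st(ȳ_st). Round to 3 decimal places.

RE ≈ 5.105

V̂(ȳ_st) = Σ W_h² s_h²/n_h, with W_h = N_h/N and N = 1900:
  stratum Site I: (900/1900)²·5.12²/158 = 0.0372272
  stratum Site II: (1000/1900)²·4.59²/227 = 0.0257094
V_st = 0.0629366
V_srs = s²/n = 123.7/385 = 0.321299
Relative efficiency = V_srs / V_st = 0.321299/0.0629366 = 5.1051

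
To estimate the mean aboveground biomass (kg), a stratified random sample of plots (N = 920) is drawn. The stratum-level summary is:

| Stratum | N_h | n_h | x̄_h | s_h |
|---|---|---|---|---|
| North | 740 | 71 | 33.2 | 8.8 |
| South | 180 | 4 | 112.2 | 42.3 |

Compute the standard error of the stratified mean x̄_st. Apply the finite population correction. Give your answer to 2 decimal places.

SE(x̄_st) ≈ 4.17

V̂(x̄_st) = Σ W_h² (1 − n_h/N_h) s_h²/n_h, with W_h = N_h/N and N = 920:
  stratum North: (740/920)²·(1 − 71/740)·8.8²/71 = 0.637954
  stratum South: (180/920)²·(1 − 4/180)·42.3²/4 = 16.7429
V̂(x̄_st) = 17.3808
SE(x̄_st) = √17.3808 = 4.16903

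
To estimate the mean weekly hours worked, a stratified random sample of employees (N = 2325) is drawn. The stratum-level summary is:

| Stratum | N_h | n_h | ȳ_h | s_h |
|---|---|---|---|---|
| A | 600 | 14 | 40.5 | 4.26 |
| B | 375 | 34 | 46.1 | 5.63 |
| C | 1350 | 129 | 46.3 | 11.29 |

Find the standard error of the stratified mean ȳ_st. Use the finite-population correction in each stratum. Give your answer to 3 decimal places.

V̂(ȳ_st) = Σ W_h² (1 − n_h/N_h) s_h²/n_h, with W_h = N_h/N and N = 2325:
  stratum A: (600/2325)²·(1 − 14/600)·4.26²/14 = 0.0843129
  stratum B: (375/2325)²·(1 − 34/375)·5.63²/34 = 0.0220535
  stratum C: (1350/2325)²·(1 − 129/1350)·11.29²/129 = 0.301302
V̂(ȳ_st) = 0.407668
SE(ȳ_st) = √0.407668 = 0.638489

SE(ȳ_st) ≈ 0.638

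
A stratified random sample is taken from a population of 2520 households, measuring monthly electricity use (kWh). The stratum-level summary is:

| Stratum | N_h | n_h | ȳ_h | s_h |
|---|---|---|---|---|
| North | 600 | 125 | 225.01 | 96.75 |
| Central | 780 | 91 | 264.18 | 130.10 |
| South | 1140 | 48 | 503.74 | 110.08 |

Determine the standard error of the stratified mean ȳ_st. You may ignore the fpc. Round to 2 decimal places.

V̂(ȳ_st) = Σ W_h² s_h²/n_h, with W_h = N_h/N and N = 2520:
  stratum North: (600/2520)²·96.75²/125 = 4.24515
  stratum Central: (780/2520)²·130.10²/91 = 17.8197
  stratum South: (1140/2520)²·110.08²/48 = 51.6635
V̂(ȳ_st) = 73.7284
SE(ȳ_st) = √73.7284 = 8.58653

SE(ȳ_st) ≈ 8.59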